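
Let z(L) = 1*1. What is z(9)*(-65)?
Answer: -65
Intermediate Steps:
z(L) = 1
z(9)*(-65) = 1*(-65) = -65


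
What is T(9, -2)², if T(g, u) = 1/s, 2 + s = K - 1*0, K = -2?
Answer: 1/16 ≈ 0.062500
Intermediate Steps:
s = -4 (s = -2 + (-2 - 1*0) = -2 + (-2 + 0) = -2 - 2 = -4)
T(g, u) = -¼ (T(g, u) = 1/(-4) = -¼)
T(9, -2)² = (-¼)² = 1/16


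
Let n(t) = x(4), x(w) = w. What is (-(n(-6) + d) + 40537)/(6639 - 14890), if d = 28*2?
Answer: -40477/8251 ≈ -4.9057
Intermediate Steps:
d = 56
n(t) = 4
(-(n(-6) + d) + 40537)/(6639 - 14890) = (-(4 + 56) + 40537)/(6639 - 14890) = (-1*60 + 40537)/(-8251) = (-60 + 40537)*(-1/8251) = 40477*(-1/8251) = -40477/8251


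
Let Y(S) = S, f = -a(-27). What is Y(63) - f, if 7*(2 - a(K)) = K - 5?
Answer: 487/7 ≈ 69.571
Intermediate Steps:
a(K) = 19/7 - K/7 (a(K) = 2 - (K - 5)/7 = 2 - (-5 + K)/7 = 2 + (5/7 - K/7) = 19/7 - K/7)
f = -46/7 (f = -(19/7 - 1/7*(-27)) = -(19/7 + 27/7) = -1*46/7 = -46/7 ≈ -6.5714)
Y(63) - f = 63 - 1*(-46/7) = 63 + 46/7 = 487/7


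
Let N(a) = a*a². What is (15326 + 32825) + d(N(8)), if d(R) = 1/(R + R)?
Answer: 49306625/1024 ≈ 48151.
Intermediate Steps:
N(a) = a³
d(R) = 1/(2*R)
(15326 + 32825) + d(N(8)) = (15326 + 32825) + 1/(2*(8³)) = 48151 + (½)/512 = 48151 + (½)*(1/512) = 48151 + 1/1024 = 49306625/1024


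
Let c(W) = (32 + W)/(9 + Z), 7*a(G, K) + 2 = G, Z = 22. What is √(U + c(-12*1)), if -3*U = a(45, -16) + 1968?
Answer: I*√278607819/651 ≈ 25.64*I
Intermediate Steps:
a(G, K) = -2/7 + G/7
U = -13819/21 (U = -((-2/7 + (⅐)*45) + 1968)/3 = -((-2/7 + 45/7) + 1968)/3 = -(43/7 + 1968)/3 = -⅓*13819/7 = -13819/21 ≈ -658.05)
c(W) = 32/31 + W/31 (c(W) = (32 + W)/(9 + 22) = (32 + W)/31 = (32 + W)*(1/31) = 32/31 + W/31)
√(U + c(-12*1)) = √(-13819/21 + (32/31 + (-12*1)/31)) = √(-13819/21 + (32/31 + (1/31)*(-12))) = √(-13819/21 + (32/31 - 12/31)) = √(-13819/21 + 20/31) = √(-427969/651) = I*√278607819/651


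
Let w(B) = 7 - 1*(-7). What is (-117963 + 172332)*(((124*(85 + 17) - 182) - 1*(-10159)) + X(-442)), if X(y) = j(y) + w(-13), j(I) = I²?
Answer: 11852605107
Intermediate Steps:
w(B) = 14 (w(B) = 7 + 7 = 14)
X(y) = 14 + y² (X(y) = y² + 14 = 14 + y²)
(-117963 + 172332)*(((124*(85 + 17) - 182) - 1*(-10159)) + X(-442)) = (-117963 + 172332)*(((124*(85 + 17) - 182) - 1*(-10159)) + (14 + (-442)²)) = 54369*(((124*102 - 182) + 10159) + (14 + 195364)) = 54369*(((12648 - 182) + 10159) + 195378) = 54369*((12466 + 10159) + 195378) = 54369*(22625 + 195378) = 54369*218003 = 11852605107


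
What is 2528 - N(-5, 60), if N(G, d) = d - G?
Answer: 2463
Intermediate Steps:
2528 - N(-5, 60) = 2528 - (60 - 1*(-5)) = 2528 - (60 + 5) = 2528 - 1*65 = 2528 - 65 = 2463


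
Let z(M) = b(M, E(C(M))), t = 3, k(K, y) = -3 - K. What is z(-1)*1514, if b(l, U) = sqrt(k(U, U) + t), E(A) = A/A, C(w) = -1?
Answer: 1514*I ≈ 1514.0*I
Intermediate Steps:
E(A) = 1
b(l, U) = sqrt(-U) (b(l, U) = sqrt((-3 - U) + 3) = sqrt(-U))
z(M) = I (z(M) = sqrt(-1*1) = sqrt(-1) = I)
z(-1)*1514 = I*1514 = 1514*I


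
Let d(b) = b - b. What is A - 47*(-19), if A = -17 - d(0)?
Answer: 876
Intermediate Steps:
d(b) = 0
A = -17 (A = -17 - 1*0 = -17 + 0 = -17)
A - 47*(-19) = -17 - 47*(-19) = -17 + 893 = 876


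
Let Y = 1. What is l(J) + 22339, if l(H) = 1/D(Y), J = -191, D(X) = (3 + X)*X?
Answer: 89357/4 ≈ 22339.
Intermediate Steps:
D(X) = X*(3 + X)
l(H) = ¼ (l(H) = 1/(1*(3 + 1)) = 1/(1*4) = 1/4 = ¼)
l(J) + 22339 = ¼ + 22339 = 89357/4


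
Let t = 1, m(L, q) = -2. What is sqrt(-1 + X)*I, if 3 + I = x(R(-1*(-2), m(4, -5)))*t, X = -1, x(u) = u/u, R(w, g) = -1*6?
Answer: -2*I*sqrt(2) ≈ -2.8284*I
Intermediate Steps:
R(w, g) = -6
x(u) = 1
I = -2 (I = -3 + 1*1 = -3 + 1 = -2)
sqrt(-1 + X)*I = sqrt(-1 - 1)*(-2) = sqrt(-2)*(-2) = (I*sqrt(2))*(-2) = -2*I*sqrt(2)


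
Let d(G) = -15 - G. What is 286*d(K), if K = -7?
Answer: -2288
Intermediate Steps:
286*d(K) = 286*(-15 - 1*(-7)) = 286*(-15 + 7) = 286*(-8) = -2288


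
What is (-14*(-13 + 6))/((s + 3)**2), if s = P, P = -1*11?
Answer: 49/32 ≈ 1.5313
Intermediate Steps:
P = -11
s = -11
(-14*(-13 + 6))/((s + 3)**2) = (-14*(-13 + 6))/((-11 + 3)**2) = (-14*(-7))/((-8)**2) = 98/64 = 98*(1/64) = 49/32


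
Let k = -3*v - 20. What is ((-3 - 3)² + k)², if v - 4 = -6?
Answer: 484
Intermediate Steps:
v = -2 (v = 4 - 6 = -2)
k = -14 (k = -3*(-2) - 20 = 6 - 20 = -14)
((-3 - 3)² + k)² = ((-3 - 3)² - 14)² = ((-6)² - 14)² = (36 - 14)² = 22² = 484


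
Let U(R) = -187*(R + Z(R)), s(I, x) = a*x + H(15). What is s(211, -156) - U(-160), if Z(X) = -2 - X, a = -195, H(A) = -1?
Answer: 30045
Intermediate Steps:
s(I, x) = -1 - 195*x (s(I, x) = -195*x - 1 = -1 - 195*x)
U(R) = 374 (U(R) = -187*(R + (-2 - R)) = -187*(-2) = 374)
s(211, -156) - U(-160) = (-1 - 195*(-156)) - 1*374 = (-1 + 30420) - 374 = 30419 - 374 = 30045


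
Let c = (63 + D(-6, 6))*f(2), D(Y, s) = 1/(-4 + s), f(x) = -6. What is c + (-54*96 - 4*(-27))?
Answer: -5457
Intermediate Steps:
c = -381 (c = (63 + 1/(-4 + 6))*(-6) = (63 + 1/2)*(-6) = (63 + ½)*(-6) = (127/2)*(-6) = -381)
c + (-54*96 - 4*(-27)) = -381 + (-54*96 - 4*(-27)) = -381 + (-5184 + 108) = -381 - 5076 = -5457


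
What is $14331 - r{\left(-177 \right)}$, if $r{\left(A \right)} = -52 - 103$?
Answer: $14486$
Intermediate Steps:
$r{\left(A \right)} = -155$
$14331 - r{\left(-177 \right)} = 14331 - -155 = 14331 + 155 = 14486$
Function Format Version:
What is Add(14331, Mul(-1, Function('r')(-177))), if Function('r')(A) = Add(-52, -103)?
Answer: 14486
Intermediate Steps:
Function('r')(A) = -155
Add(14331, Mul(-1, Function('r')(-177))) = Add(14331, Mul(-1, -155)) = Add(14331, 155) = 14486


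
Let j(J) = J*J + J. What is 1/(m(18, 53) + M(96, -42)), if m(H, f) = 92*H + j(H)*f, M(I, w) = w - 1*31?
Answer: 1/19709 ≈ 5.0738e-5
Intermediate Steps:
j(J) = J + J² (j(J) = J² + J = J + J²)
M(I, w) = -31 + w (M(I, w) = w - 31 = -31 + w)
m(H, f) = 92*H + H*f*(1 + H) (m(H, f) = 92*H + (H*(1 + H))*f = 92*H + H*f*(1 + H))
1/(m(18, 53) + M(96, -42)) = 1/(18*(92 + 53*(1 + 18)) + (-31 - 42)) = 1/(18*(92 + 53*19) - 73) = 1/(18*(92 + 1007) - 73) = 1/(18*1099 - 73) = 1/(19782 - 73) = 1/19709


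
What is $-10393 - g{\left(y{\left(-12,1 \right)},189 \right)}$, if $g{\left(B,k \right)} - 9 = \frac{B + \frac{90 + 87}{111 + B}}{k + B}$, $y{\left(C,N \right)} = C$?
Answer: $- \frac{60757745}{5841} \approx -10402.0$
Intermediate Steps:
$g{\left(B,k \right)} = 9 + \frac{B + \frac{177}{111 + B}}{B + k}$ ($g{\left(B,k \right)} = 9 + \frac{B + \frac{90 + 87}{111 + B}}{k + B} = 9 + \frac{B + \frac{177}{111 + B}}{B + k}$)
$-10393 - g{\left(y{\left(-12,1 \right)},189 \right)} = -10393 - \frac{177 + 10 \left(-12\right)^{2} + 999 \cdot 189 + 1110 \left(-12\right) + 9 \left(-12\right) 189}{\left(-12\right)^{2} + 111 \left(-12\right) + 111 \cdot 189 - 2268} = -10393 - \frac{177 + 10 \cdot 144 + 188811 - 13320 - 20412}{144 - 1332 + 20979 - 2268} = -10393 - \frac{177 + 1440 + 188811 - 13320 - 20412}{17523} = -10393 - \frac{1}{17523} \cdot 156696 = -10393 - \frac{52232}{5841} = - \frac{60757745}{5841}$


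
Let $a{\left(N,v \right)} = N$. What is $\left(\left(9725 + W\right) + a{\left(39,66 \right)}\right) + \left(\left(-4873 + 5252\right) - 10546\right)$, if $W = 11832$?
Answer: $11429$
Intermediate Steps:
$\left(\left(9725 + W\right) + a{\left(39,66 \right)}\right) + \left(\left(-4873 + 5252\right) - 10546\right) = \left(\left(9725 + 11832\right) + 39\right) + \left(\left(-4873 + 5252\right) - 10546\right) = \left(21557 + 39\right) + \left(379 - 10546\right) = 21596 - 10167 = 11429$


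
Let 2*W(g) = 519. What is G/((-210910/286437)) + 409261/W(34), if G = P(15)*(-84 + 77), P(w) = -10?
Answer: 2317545983/1563747 ≈ 1482.0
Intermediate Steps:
W(g) = 519/2 (W(g) = (½)*519 = 519/2)
G = 70 (G = -10*(-84 + 77) = -10*(-7) = 70)
G/((-210910/286437)) + 409261/W(34) = 70/((-210910/286437)) + 409261/(519/2) = 70/((-210910*1/286437)) + 409261*(2/519) = 70/(-210910/286437) + 818522/519 = 70*(-286437/210910) + 818522/519 = -286437/3013 + 818522/519 = 2317545983/1563747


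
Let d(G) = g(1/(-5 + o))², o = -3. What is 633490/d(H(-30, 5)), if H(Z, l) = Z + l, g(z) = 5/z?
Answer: 63349/160 ≈ 395.93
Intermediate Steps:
d(G) = 1600 (d(G) = (5/(1/(-5 - 3)))² = (5/(1/(-8)))² = (5/(-⅛))² = (5*(-8))² = (-40)² = 1600)
633490/d(H(-30, 5)) = 633490/1600 = 633490*(1/1600) = 63349/160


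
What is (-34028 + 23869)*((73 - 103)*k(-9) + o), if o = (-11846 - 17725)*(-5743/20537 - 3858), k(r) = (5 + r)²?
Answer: -23803775681373981/20537 ≈ -1.1591e+12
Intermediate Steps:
o = 2343131787219/20537 (o = -29571*(-5743*1/20537 - 3858) = -29571*(-5743/20537 - 3858) = -29571*(-79237489/20537) = 2343131787219/20537 ≈ 1.1409e+8)
(-34028 + 23869)*((73 - 103)*k(-9) + o) = (-34028 + 23869)*((73 - 103)*(5 - 9)² + 2343131787219/20537) = -10159*(-30*(-4)² + 2343131787219/20537) = -10159*(-30*16 + 2343131787219/20537) = -10159*(-480 + 2343131787219/20537) = -10159*2343121929459/20537 = -23803775681373981/20537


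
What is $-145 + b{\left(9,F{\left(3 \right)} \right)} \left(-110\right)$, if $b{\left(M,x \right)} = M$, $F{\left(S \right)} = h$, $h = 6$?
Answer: $-1135$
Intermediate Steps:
$F{\left(S \right)} = 6$
$-145 + b{\left(9,F{\left(3 \right)} \right)} \left(-110\right) = -145 + 9 \left(-110\right) = -145 - 990 = -1135$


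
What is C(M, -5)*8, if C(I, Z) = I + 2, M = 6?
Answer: 64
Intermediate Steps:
C(I, Z) = 2 + I
C(M, -5)*8 = (2 + 6)*8 = 8*8 = 64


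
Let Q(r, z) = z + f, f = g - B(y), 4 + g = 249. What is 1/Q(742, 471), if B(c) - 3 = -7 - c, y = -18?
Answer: 1/702 ≈ 0.0014245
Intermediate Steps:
B(c) = -4 - c (B(c) = 3 + (-7 - c) = -4 - c)
g = 245 (g = -4 + 249 = 245)
f = 231 (f = 245 - (-4 - 1*(-18)) = 245 - (-4 + 18) = 245 - 1*14 = 245 - 14 = 231)
Q(r, z) = 231 + z (Q(r, z) = z + 231 = 231 + z)
1/Q(742, 471) = 1/(231 + 471) = 1/702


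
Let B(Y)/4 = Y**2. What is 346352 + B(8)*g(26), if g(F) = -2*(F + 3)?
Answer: 331504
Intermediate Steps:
B(Y) = 4*Y**2
g(F) = -6 - 2*F (g(F) = -2*(3 + F) = -6 - 2*F)
346352 + B(8)*g(26) = 346352 + (4*8**2)*(-6 - 2*26) = 346352 + (4*64)*(-6 - 52) = 346352 + 256*(-58) = 346352 - 14848 = 331504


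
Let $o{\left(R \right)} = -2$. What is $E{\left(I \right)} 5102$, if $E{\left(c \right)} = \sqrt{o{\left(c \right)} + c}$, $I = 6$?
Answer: $10204$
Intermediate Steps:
$E{\left(c \right)} = \sqrt{-2 + c}$
$E{\left(I \right)} 5102 = \sqrt{-2 + 6} \cdot 5102 = \sqrt{4} \cdot 5102 = 2 \cdot 5102 = 10204$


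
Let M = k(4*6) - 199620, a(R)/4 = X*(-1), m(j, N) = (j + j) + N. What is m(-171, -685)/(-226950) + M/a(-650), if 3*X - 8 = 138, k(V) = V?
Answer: 8493471023/8283675 ≈ 1025.3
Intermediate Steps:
X = 146/3 (X = 8/3 + (⅓)*138 = 8/3 + 46 = 146/3 ≈ 48.667)
m(j, N) = N + 2*j (m(j, N) = 2*j + N = N + 2*j)
a(R) = -584/3 (a(R) = 4*((146/3)*(-1)) = 4*(-146/3) = -584/3)
M = -199596 (M = 4*6 - 199620 = 24 - 199620 = -199596)
m(-171, -685)/(-226950) + M/a(-650) = (-685 + 2*(-171))/(-226950) - 199596/(-584/3) = (-685 - 342)*(-1/226950) - 199596*(-3/584) = -1027*(-1/226950) + 149697/146 = 1027/226950 + 149697/146 = 8493471023/8283675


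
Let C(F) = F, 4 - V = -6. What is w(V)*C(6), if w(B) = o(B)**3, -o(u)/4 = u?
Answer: -384000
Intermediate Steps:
V = 10 (V = 4 - 1*(-6) = 4 + 6 = 10)
o(u) = -4*u
w(B) = -64*B**3 (w(B) = (-4*B)**3 = -64*B**3)
w(V)*C(6) = -64*10**3*6 = -64*1000*6 = -64000*6 = -384000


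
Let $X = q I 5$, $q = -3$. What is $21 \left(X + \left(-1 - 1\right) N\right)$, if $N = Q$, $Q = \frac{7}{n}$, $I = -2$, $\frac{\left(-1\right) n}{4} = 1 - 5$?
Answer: $\frac{4893}{8} \approx 611.63$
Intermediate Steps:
$n = 16$ ($n = - 4 \left(1 - 5\right) = \left(-4\right) \left(-4\right) = 16$)
$Q = \frac{7}{16} \approx 0.4375$
$N = \frac{7}{16} \approx 0.4375$
$X = 30$ ($X = \left(-3\right) \left(-2\right) 5 = 6 \cdot 5 = 30$)
$21 \left(X + \left(-1 - 1\right) N\right) = 21 \left(30 + \left(-1 - 1\right) \frac{7}{16}\right) = 21 \left(30 - \frac{7}{8}\right) = 21 \cdot \frac{233}{8} = \frac{4893}{8}$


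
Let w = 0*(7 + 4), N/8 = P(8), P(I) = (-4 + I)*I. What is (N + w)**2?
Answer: 65536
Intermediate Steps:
P(I) = I*(-4 + I)
N = 256 (N = 8*(8*(-4 + 8)) = 8*(8*4) = 8*32 = 256)
w = 0 (w = 0*11 = 0)
(N + w)**2 = (256 + 0)**2 = 256**2 = 65536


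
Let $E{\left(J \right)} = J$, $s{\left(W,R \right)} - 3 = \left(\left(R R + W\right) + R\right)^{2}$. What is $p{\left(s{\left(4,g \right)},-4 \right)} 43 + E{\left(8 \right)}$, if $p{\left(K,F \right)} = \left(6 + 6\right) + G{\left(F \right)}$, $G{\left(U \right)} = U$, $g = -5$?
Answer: $352$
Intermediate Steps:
$s{\left(W,R \right)} = 3 + \left(R + W + R^{2}\right)^{2}$ ($s{\left(W,R \right)} = 3 + \left(\left(R R + W\right) + R\right)^{2} = 3 + \left(\left(R^{2} + W\right) + R\right)^{2} = 3 + \left(\left(W + R^{2}\right) + R\right)^{2} = 3 + \left(R + W + R^{2}\right)^{2}$)
$p{\left(K,F \right)} = 12 + F$ ($p{\left(K,F \right)} = \left(6 + 6\right) + F = 12 + F$)
$p{\left(s{\left(4,g \right)},-4 \right)} 43 + E{\left(8 \right)} = \left(12 - 4\right) 43 + 8 = 8 \cdot 43 + 8 = 344 + 8 = 352$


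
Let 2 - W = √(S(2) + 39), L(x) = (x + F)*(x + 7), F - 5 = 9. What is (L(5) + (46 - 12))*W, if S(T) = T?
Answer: 524 - 262*√41 ≈ -1153.6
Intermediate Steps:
F = 14 (F = 5 + 9 = 14)
L(x) = (7 + x)*(14 + x) (L(x) = (x + 14)*(x + 7) = (14 + x)*(7 + x) = (7 + x)*(14 + x))
W = 2 - √41 (W = 2 - √(2 + 39) = 2 - √41 ≈ -4.4031)
(L(5) + (46 - 12))*W = ((98 + 5² + 21*5) + (46 - 12))*(2 - √41) = ((98 + 25 + 105) + 34)*(2 - √41) = (228 + 34)*(2 - √41) = 262*(2 - √41) = 524 - 262*√41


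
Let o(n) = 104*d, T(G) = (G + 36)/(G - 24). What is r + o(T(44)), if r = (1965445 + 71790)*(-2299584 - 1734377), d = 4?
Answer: -8218126537419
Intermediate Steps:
T(G) = (36 + G)/(-24 + G)
r = -8218126537835 (r = 2037235*(-4033961) = -8218126537835)
o(n) = 416 (o(n) = 104*4 = 416)
r + o(T(44)) = -8218126537835 + 416 = -8218126537419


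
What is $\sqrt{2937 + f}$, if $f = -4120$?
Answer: $13 i \sqrt{7} \approx 34.395 i$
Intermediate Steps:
$\sqrt{2937 + f} = \sqrt{2937 - 4120} = \sqrt{-1183} = 13 i \sqrt{7}$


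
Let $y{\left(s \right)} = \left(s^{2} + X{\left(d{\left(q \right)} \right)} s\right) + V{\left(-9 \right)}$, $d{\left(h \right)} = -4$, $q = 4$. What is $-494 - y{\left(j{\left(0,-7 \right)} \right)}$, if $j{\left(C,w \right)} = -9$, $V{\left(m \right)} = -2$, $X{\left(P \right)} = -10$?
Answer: $-663$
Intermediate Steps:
$y{\left(s \right)} = -2 + s^{2} - 10 s$ ($y{\left(s \right)} = \left(s^{2} - 10 s\right) - 2 = -2 + s^{2} - 10 s$)
$-494 - y{\left(j{\left(0,-7 \right)} \right)} = -494 - \left(-2 + \left(-9\right)^{2} - -90\right) = -494 - \left(-2 + 81 + 90\right) = -494 - 169 = -663$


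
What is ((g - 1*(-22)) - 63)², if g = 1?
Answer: 1600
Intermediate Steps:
((g - 1*(-22)) - 63)² = ((1 - 1*(-22)) - 63)² = ((1 + 22) - 63)² = (23 - 63)² = (-40)² = 1600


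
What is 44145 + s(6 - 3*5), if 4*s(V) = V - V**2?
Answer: 88245/2 ≈ 44123.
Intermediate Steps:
s(V) = -V**2/4 + V/4 (s(V) = (V - V**2)/4 = -V**2/4 + V/4)
44145 + s(6 - 3*5) = 44145 + (6 - 3*5)*(1 - (6 - 3*5))/4 = 44145 + (6 - 15)*(1 - (6 - 15))/4 = 44145 + (1/4)*(-9)*(1 - 1*(-9)) = 44145 + (1/4)*(-9)*(1 + 9) = 44145 + (1/4)*(-9)*10 = 44145 - 45/2 = 88245/2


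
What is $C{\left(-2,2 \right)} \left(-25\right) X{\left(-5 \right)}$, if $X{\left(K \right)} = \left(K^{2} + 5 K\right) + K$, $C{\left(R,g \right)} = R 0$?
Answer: $0$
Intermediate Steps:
$C{\left(R,g \right)} = 0$
$X{\left(K \right)} = K^{2} + 6 K$
$C{\left(-2,2 \right)} \left(-25\right) X{\left(-5 \right)} = 0 \left(-25\right) \left(- 5 \left(6 - 5\right)\right) = 0 \left(\left(-5\right) 1\right) = 0 \left(-5\right) = 0$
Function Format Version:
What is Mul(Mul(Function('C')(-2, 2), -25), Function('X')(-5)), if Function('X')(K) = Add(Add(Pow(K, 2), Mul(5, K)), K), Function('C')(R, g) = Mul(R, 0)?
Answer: 0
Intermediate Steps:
Function('C')(R, g) = 0
Function('X')(K) = Add(Pow(K, 2), Mul(6, K))
Mul(Mul(Function('C')(-2, 2), -25), Function('X')(-5)) = Mul(Mul(0, -25), Mul(-5, Add(6, -5))) = Mul(0, Mul(-5, 1)) = Mul(0, -5) = 0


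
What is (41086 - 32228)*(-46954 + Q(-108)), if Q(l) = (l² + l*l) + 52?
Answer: -208818492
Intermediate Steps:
Q(l) = 52 + 2*l² (Q(l) = (l² + l²) + 52 = 2*l² + 52 = 52 + 2*l²)
(41086 - 32228)*(-46954 + Q(-108)) = (41086 - 32228)*(-46954 + (52 + 2*(-108)²)) = 8858*(-46954 + (52 + 2*11664)) = 8858*(-46954 + (52 + 23328)) = 8858*(-46954 + 23380) = 8858*(-23574) = -208818492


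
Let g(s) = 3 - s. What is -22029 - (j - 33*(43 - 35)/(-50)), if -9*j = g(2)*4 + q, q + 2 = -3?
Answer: -4957738/225 ≈ -22034.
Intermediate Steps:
q = -5 (q = -2 - 3 = -5)
j = ⅑ (j = -((3 - 1*2)*4 - 5)/9 = -((3 - 2)*4 - 5)/9 = -(1*4 - 5)/9 = -(4 - 5)/9 = -⅑*(-1) = ⅑ ≈ 0.11111)
-22029 - (j - 33*(43 - 35)/(-50)) = -22029 - (⅑ - 33*(43 - 35)/(-50)) = -22029 - (⅑ - 264*(-1)/50) = -22029 - (⅑ - 33*(-4/25)) = -22029 - (⅑ + 132/25) = -22029 - 1*1213/225 = -22029 - 1213/225 = -4957738/225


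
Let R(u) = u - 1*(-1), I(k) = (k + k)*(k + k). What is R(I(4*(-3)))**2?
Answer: 332929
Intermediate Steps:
I(k) = 4*k**2 (I(k) = (2*k)*(2*k) = 4*k**2)
R(u) = 1 + u (R(u) = u + 1 = 1 + u)
R(I(4*(-3)))**2 = (1 + 4*(4*(-3))**2)**2 = (1 + 4*(-12)**2)**2 = (1 + 4*144)**2 = (1 + 576)**2 = 577**2 = 332929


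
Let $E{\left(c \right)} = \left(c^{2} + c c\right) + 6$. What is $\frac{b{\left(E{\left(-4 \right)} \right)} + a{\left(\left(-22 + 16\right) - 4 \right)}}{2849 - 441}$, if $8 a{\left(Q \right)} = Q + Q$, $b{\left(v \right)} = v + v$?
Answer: $\frac{21}{688} \approx 0.030523$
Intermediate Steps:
$E{\left(c \right)} = 6 + 2 c^{2}$ ($E{\left(c \right)} = \left(c^{2} + c^{2}\right) + 6 = 2 c^{2} + 6 = 6 + 2 c^{2}$)
$b{\left(v \right)} = 2 v$
$a{\left(Q \right)} = \frac{Q}{4}$ ($a{\left(Q \right)} = \frac{Q + Q}{8} = \frac{2 Q}{8} = \frac{Q}{4}$)
$\frac{b{\left(E{\left(-4 \right)} \right)} + a{\left(\left(-22 + 16\right) - 4 \right)}}{2849 - 441} = \frac{2 \left(6 + 2 \left(-4\right)^{2}\right) + \frac{\left(-22 + 16\right) - 4}{4}}{2849 - 441} = \frac{2 \left(6 + 2 \cdot 16\right) + \frac{-6 - 4}{4}}{2408} = \left(2 \left(6 + 32\right) + \frac{1}{4} \left(-10\right)\right) \frac{1}{2408} = \left(2 \cdot 38 - \frac{5}{2}\right) \frac{1}{2408} = \left(76 - \frac{5}{2}\right) \frac{1}{2408} = \frac{147}{2} \cdot \frac{1}{2408} = \frac{21}{688}$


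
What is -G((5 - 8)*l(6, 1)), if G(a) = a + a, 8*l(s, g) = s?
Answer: 9/2 ≈ 4.5000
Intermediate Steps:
l(s, g) = s/8
G(a) = 2*a
-G((5 - 8)*l(6, 1)) = -2*(5 - 8)*((⅛)*6) = -2*(-3*¾) = -2*(-9)/4 = -1*(-9/2) = 9/2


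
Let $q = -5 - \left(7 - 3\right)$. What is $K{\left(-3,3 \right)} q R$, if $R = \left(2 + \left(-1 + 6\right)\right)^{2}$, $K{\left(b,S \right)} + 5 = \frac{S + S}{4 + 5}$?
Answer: $1911$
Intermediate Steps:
$K{\left(b,S \right)} = -5 + \frac{2 S}{9}$ ($K{\left(b,S \right)} = -5 + \frac{S + S}{4 + 5} = -5 + \frac{2 S}{9}$)
$q = -9$ ($q = -5 - \left(7 - 3\right) = -5 - 4 = -9$)
$R = 49$ ($R = \left(2 + 5\right)^{2} = 7^{2} = 49$)
$K{\left(-3,3 \right)} q R = \left(-5 + \frac{2}{9} \cdot 3\right) \left(-9\right) 49 = \left(-5 + \frac{2}{3}\right) \left(-9\right) 49 = \left(- \frac{13}{3}\right) \left(-9\right) 49 = 39 \cdot 49 = 1911$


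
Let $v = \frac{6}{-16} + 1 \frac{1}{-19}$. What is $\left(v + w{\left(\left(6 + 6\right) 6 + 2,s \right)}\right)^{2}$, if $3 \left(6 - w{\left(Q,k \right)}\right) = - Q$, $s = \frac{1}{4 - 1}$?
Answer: $\frac{190136521}{207936} \approx 914.4$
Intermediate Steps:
$s = \frac{1}{3} \approx 0.33333$
$v = - \frac{65}{152}$ ($v = 6 \left(- \frac{1}{16}\right) + 1 \left(- \frac{1}{19}\right) = - \frac{3}{8} - \frac{1}{19} = - \frac{65}{152} \approx -0.42763$)
$w{\left(Q,k \right)} = 6 + \frac{Q}{3}$ ($w{\left(Q,k \right)} = 6 - \frac{\left(-1\right) Q}{3} = 6 + \frac{Q}{3}$)
$\left(v + w{\left(\left(6 + 6\right) 6 + 2,s \right)}\right)^{2} = \left(- \frac{65}{152} + \left(6 + \frac{\left(6 + 6\right) 6 + 2}{3}\right)\right)^{2} = \left(- \frac{65}{152} + \left(6 + \frac{12 \cdot 6 + 2}{3}\right)\right)^{2} = \left(- \frac{65}{152} + \left(6 + \frac{72 + 2}{3}\right)\right)^{2} = \left(- \frac{65}{152} + \left(6 + \frac{1}{3} \cdot 74\right)\right)^{2} = \left(- \frac{65}{152} + \left(6 + \frac{74}{3}\right)\right)^{2} = \left(- \frac{65}{152} + \frac{92}{3}\right)^{2} = \left(\frac{13789}{456}\right)^{2} = \frac{190136521}{207936}$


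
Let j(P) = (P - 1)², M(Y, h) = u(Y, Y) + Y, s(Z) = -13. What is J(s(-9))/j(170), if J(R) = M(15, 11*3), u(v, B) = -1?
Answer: 14/28561 ≈ 0.00049018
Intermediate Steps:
M(Y, h) = -1 + Y
J(R) = 14 (J(R) = -1 + 15 = 14)
j(P) = (-1 + P)²
J(s(-9))/j(170) = 14/((-1 + 170)²) = 14/(169²) = 14/28561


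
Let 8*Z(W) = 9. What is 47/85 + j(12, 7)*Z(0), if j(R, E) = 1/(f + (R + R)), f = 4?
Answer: 11293/19040 ≈ 0.59312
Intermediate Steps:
Z(W) = 9/8 (Z(W) = (⅛)*9 = 9/8)
j(R, E) = 1/(4 + 2*R) (j(R, E) = 1/(4 + (R + R)) = 1/(4 + 2*R))
47/85 + j(12, 7)*Z(0) = 47/85 + (1/(2*(2 + 12)))*(9/8) = 47*(1/85) + ((½)/14)*(9/8) = 47/85 + ((½)*(1/14))*(9/8) = 47/85 + (1/28)*(9/8) = 47/85 + 9/224 = 11293/19040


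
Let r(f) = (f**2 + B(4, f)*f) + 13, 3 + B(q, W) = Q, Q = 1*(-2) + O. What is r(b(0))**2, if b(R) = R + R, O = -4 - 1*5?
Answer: 169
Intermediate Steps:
O = -9 (O = -4 - 5 = -9)
Q = -11 (Q = 1*(-2) - 9 = -2 - 9 = -11)
b(R) = 2*R
B(q, W) = -14 (B(q, W) = -3 - 11 = -14)
r(f) = 13 + f**2 - 14*f (r(f) = (f**2 - 14*f) + 13 = 13 + f**2 - 14*f)
r(b(0))**2 = (13 + (2*0)**2 - 28*0)**2 = (13 + 0**2 - 14*0)**2 = (13 + 0 + 0)**2 = 13**2 = 169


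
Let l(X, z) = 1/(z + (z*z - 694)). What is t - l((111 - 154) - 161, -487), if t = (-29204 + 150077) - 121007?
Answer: -31622393/235988 ≈ -134.00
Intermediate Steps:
l(X, z) = 1/(-694 + z + z²) (l(X, z) = 1/(z + (z² - 694)) = 1/(z + (-694 + z²)) = 1/(-694 + z + z²))
t = -134 (t = 120873 - 121007 = -134)
t - l((111 - 154) - 161, -487) = -134 - 1/(-694 - 487 + (-487)²) = -134 - 1/(-694 - 487 + 237169) = -134 - 1/235988 = -31622393/235988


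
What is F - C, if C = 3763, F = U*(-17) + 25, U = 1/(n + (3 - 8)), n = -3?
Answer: -29887/8 ≈ -3735.9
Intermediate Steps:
U = -⅛ (U = 1/(-3 + (3 - 8)) = 1/(-3 - 5) = 1/(-8) = -⅛ ≈ -0.12500)
F = 217/8 (F = -⅛*(-17) + 25 = 17/8 + 25 = 217/8 ≈ 27.125)
F - C = 217/8 - 1*3763 = 217/8 - 3763 = -29887/8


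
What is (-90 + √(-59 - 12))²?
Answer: (90 - I*√71)² ≈ 8029.0 - 1516.7*I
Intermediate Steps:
(-90 + √(-59 - 12))² = (-90 + √(-71))² = (-90 + I*√71)²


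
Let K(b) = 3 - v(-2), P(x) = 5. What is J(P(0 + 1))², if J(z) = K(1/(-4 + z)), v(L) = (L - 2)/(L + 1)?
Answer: 1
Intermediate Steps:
v(L) = (-2 + L)/(1 + L)
K(b) = -1 (K(b) = 3 - (-2 - 2)/(1 - 2) = 3 - (-4)/(-1) = 3 - (-1)*(-4) = 3 - 1*4 = 3 - 4 = -1)
J(z) = -1
J(P(0 + 1))² = (-1)² = 1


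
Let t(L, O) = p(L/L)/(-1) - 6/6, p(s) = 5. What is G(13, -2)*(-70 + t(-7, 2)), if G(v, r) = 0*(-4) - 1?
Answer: 76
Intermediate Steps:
t(L, O) = -6 (t(L, O) = 5/(-1) - 6/6 = 5*(-1) - 6*⅙ = -5 - 1 = -6)
G(v, r) = -1 (G(v, r) = 0 - 1 = -1)
G(13, -2)*(-70 + t(-7, 2)) = -(-70 - 6) = -1*(-76) = 76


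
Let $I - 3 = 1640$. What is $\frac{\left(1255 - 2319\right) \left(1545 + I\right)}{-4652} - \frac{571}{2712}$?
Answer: $\frac{2299133623}{3154056} \approx 728.95$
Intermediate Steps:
$I = 1643$ ($I = 3 + 1640 = 1643$)
$\frac{\left(1255 - 2319\right) \left(1545 + I\right)}{-4652} - \frac{571}{2712} = \frac{\left(1255 - 2319\right) \left(1545 + 1643\right)}{-4652} - \frac{571}{2712} = \left(-1064\right) 3188 \left(- \frac{1}{4652}\right) - \frac{571}{2712} = \left(-3392032\right) \left(- \frac{1}{4652}\right) - \frac{571}{2712} = \frac{848008}{1163} - \frac{571}{2712} = \frac{2299133623}{3154056}$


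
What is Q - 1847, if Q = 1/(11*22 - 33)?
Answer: -386022/209 ≈ -1847.0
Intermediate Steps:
Q = 1/209 (Q = 1/(242 - 33) = 1/209 ≈ 0.0047847)
Q - 1847 = 1/209 - 1847 = -386022/209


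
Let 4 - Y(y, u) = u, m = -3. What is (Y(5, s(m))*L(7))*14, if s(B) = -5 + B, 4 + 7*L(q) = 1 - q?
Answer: -240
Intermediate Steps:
L(q) = -3/7 - q/7 (L(q) = -4/7 + (1 - q)/7 = -4/7 + (⅐ - q/7) = -3/7 - q/7)
Y(y, u) = 4 - u
(Y(5, s(m))*L(7))*14 = ((4 - (-5 - 3))*(-3/7 - ⅐*7))*14 = ((4 - 1*(-8))*(-3/7 - 1))*14 = ((4 + 8)*(-10/7))*14 = (12*(-10/7))*14 = -120/7*14 = -240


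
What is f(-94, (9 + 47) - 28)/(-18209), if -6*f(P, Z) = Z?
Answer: 14/54627 ≈ 0.00025628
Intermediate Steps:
f(P, Z) = -Z/6
f(-94, (9 + 47) - 28)/(-18209) = -((9 + 47) - 28)/6/(-18209) = -(56 - 28)/6*(-1/18209) = -1/6*28*(-1/18209) = -14/3*(-1/18209) = 14/54627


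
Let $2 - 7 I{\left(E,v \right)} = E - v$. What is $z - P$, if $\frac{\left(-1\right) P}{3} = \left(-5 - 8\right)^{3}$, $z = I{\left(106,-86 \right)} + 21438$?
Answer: $\frac{103739}{7} \approx 14820.0$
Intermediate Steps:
$I{\left(E,v \right)} = \frac{2}{7} - \frac{E}{7} + \frac{v}{7}$ ($I{\left(E,v \right)} = \frac{2}{7} - \frac{E - v}{7} = \frac{2}{7} - \left(- \frac{v}{7} + \frac{E}{7}\right) = \frac{2}{7} - \frac{E}{7} + \frac{v}{7}$)
$z = \frac{149876}{7}$ ($z = \left(\frac{2}{7} - \frac{106}{7} + \frac{1}{7} \left(-86\right)\right) + 21438 = \left(\frac{2}{7} - \frac{106}{7} - \frac{86}{7}\right) + 21438 = - \frac{190}{7} + 21438 = \frac{149876}{7} \approx 21411.0$)
$P = 6591$ ($P = - 3 \left(-5 - 8\right)^{3} = - 3 \left(-13\right)^{3} = \left(-3\right) \left(-2197\right) = 6591$)
$z - P = \frac{149876}{7} - 6591 = \frac{103739}{7}$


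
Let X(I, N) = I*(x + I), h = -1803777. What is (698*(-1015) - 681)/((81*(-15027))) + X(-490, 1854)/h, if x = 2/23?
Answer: 7566659043227/16832426683959 ≈ 0.44953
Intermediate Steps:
x = 2/23 (x = 2*(1/23) = 2/23 ≈ 0.086957)
X(I, N) = I*(2/23 + I)
(698*(-1015) - 681)/((81*(-15027))) + X(-490, 1854)/h = (698*(-1015) - 681)/((81*(-15027))) + ((1/23)*(-490)*(2 + 23*(-490)))/(-1803777) = (-708470 - 681)/(-1217187) + ((1/23)*(-490)*(2 - 11270))*(-1/1803777) = -709151*(-1/1217187) + ((1/23)*(-490)*(-11268))*(-1/1803777) = 709151/1217187 + (5521320/23)*(-1/1803777) = 709151/1217187 - 1840440/13828957 = 7566659043227/16832426683959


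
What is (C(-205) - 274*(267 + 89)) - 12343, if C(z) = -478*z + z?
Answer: -12102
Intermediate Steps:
C(z) = -477*z
(C(-205) - 274*(267 + 89)) - 12343 = (-477*(-205) - 274*(267 + 89)) - 12343 = (97785 - 274*356) - 12343 = (97785 - 97544) - 12343 = 241 - 12343 = -12102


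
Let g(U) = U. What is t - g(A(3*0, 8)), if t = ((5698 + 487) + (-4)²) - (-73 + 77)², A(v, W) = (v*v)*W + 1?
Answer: 6184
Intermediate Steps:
A(v, W) = 1 + W*v² (A(v, W) = v²*W + 1 = W*v² + 1 = 1 + W*v²)
t = 6185 (t = (6185 + 16) - 1*4² = 6201 - 1*16 = 6201 - 16 = 6185)
t - g(A(3*0, 8)) = 6185 - (1 + 8*(3*0)²) = 6185 - (1 + 8*0²) = 6185 - (1 + 8*0) = 6185 - (1 + 0) = 6185 - 1*1 = 6185 - 1 = 6184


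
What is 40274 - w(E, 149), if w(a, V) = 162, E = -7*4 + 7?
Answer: 40112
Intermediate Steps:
E = -21 (E = -28 + 7 = -21)
40274 - w(E, 149) = 40274 - 1*162 = 40274 - 162 = 40112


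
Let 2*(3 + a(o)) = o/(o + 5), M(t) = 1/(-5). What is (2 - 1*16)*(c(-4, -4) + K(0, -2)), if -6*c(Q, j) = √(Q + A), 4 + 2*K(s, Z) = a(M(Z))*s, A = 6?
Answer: 28 + 7*√2/3 ≈ 31.300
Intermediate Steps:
M(t) = -⅕
a(o) = -3 + o/(2*(5 + o)) (a(o) = -3 + (o/(o + 5))/2 = -3 + (o/(5 + o))/2 = -3 + o/(2*(5 + o)))
K(s, Z) = -2 - 145*s/96 (K(s, Z) = -2 + ((5*(-6 - 1*(-⅕))/(2*(5 - ⅕)))*s)/2 = -2 + ((5*(-6 + ⅕)/(2*(24/5)))*s)/2 = -2 + (((5/2)*(5/24)*(-29/5))*s)/2 = -2 + (-145*s/48)/2 = -2 - 145*s/96)
c(Q, j) = -√(6 + Q)/6 (c(Q, j) = -√(Q + 6)/6 = -√(6 + Q)/6)
(2 - 1*16)*(c(-4, -4) + K(0, -2)) = (2 - 1*16)*(-√(6 - 4)/6 + (-2 - 145/96*0)) = (2 - 16)*(-√2/6 + (-2 + 0)) = -14*(-√2/6 - 2) = -14*(-2 - √2/6) = 28 + 7*√2/3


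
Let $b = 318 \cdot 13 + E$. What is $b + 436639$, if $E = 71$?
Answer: $440844$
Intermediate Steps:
$b = 4205$ ($b = 318 \cdot 13 + 71 = 4134 + 71 = 4205$)
$b + 436639 = 4205 + 436639 = 440844$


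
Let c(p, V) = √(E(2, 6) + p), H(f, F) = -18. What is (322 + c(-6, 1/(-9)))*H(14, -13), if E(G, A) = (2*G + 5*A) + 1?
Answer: -5796 - 18*√29 ≈ -5892.9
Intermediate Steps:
E(G, A) = 1 + 2*G + 5*A
c(p, V) = √(35 + p) (c(p, V) = √((1 + 2*2 + 5*6) + p) = √((1 + 4 + 30) + p) = √(35 + p))
(322 + c(-6, 1/(-9)))*H(14, -13) = (322 + √(35 - 6))*(-18) = (322 + √29)*(-18) = -5796 - 18*√29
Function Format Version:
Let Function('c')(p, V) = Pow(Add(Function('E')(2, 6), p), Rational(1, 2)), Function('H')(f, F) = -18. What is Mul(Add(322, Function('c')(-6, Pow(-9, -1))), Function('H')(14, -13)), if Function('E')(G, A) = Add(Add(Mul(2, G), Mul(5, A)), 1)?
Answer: Add(-5796, Mul(-18, Pow(29, Rational(1, 2)))) ≈ -5892.9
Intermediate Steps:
Function('E')(G, A) = Add(1, Mul(2, G), Mul(5, A))
Function('c')(p, V) = Pow(Add(35, p), Rational(1, 2)) (Function('c')(p, V) = Pow(Add(Add(1, Mul(2, 2), Mul(5, 6)), p), Rational(1, 2)) = Pow(Add(Add(1, 4, 30), p), Rational(1, 2)) = Pow(Add(35, p), Rational(1, 2)))
Mul(Add(322, Function('c')(-6, Pow(-9, -1))), Function('H')(14, -13)) = Mul(Add(322, Pow(Add(35, -6), Rational(1, 2))), -18) = Mul(Add(322, Pow(29, Rational(1, 2))), -18) = Add(-5796, Mul(-18, Pow(29, Rational(1, 2))))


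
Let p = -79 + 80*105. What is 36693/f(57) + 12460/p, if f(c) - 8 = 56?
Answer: 306119893/532544 ≈ 574.83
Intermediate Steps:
f(c) = 64 (f(c) = 8 + 56 = 64)
p = 8321 (p = -79 + 8400 = 8321)
36693/f(57) + 12460/p = 36693/64 + 12460/8321 = 306119893/532544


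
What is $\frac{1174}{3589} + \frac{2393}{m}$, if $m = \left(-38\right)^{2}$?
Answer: $\frac{10283733}{5182516} \approx 1.9843$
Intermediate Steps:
$m = 1444$
$\frac{1174}{3589} + \frac{2393}{m} = \frac{1174}{3589} + \frac{2393}{1444} = \frac{10283733}{5182516}$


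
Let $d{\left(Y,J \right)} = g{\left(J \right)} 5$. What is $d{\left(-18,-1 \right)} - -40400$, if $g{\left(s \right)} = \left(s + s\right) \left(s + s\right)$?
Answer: $40420$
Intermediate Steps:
$g{\left(s \right)} = 4 s^{2}$ ($g{\left(s \right)} = 2 s 2 s = 4 s^{2}$)
$d{\left(Y,J \right)} = 20 J^{2}$ ($d{\left(Y,J \right)} = 4 J^{2} \cdot 5 = 20 J^{2}$)
$d{\left(-18,-1 \right)} - -40400 = 20 \left(-1\right)^{2} - -40400 = 20 \cdot 1 + 40400 = 20 + 40400 = 40420$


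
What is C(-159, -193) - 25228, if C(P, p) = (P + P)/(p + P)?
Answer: -4439969/176 ≈ -25227.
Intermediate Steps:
C(P, p) = 2*P/(P + p) (C(P, p) = (2*P)/(P + p) = 2*P/(P + p))
C(-159, -193) - 25228 = 2*(-159)/(-159 - 193) - 25228 = 2*(-159)/(-352) - 25228 = 2*(-159)*(-1/352) - 25228 = 159/176 - 25228 = -4439969/176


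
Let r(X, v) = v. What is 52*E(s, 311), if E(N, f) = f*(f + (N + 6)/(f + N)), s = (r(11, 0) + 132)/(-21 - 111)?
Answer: 155922338/31 ≈ 5.0298e+6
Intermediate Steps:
s = -1 (s = (0 + 132)/(-21 - 111) = 132/(-132) = 132*(-1/132) = -1)
E(N, f) = f*(f + (6 + N)/(N + f))
52*E(s, 311) = 52*(311*(6 - 1 + 311² - 1*311)/(-1 + 311)) = 52*(311*(6 - 1 + 96721 - 311)/310) = 52*(311*(1/310)*96415) = 52*(5997013/62) = 155922338/31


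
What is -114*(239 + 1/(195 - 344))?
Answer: -4059540/149 ≈ -27245.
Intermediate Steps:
-114*(239 + 1/(195 - 344)) = -114*(239 + 1/(-149)) = -114*(239 - 1/149) = -114*35610/149 = -4059540/149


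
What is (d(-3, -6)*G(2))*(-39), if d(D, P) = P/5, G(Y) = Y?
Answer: 468/5 ≈ 93.600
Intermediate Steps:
d(D, P) = P/5 (d(D, P) = P*(1/5) = P/5)
(d(-3, -6)*G(2))*(-39) = (((1/5)*(-6))*2)*(-39) = -6/5*2*(-39) = -12/5*(-39) = 468/5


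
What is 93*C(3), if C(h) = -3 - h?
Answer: -558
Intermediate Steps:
93*C(3) = 93*(-3 - 1*3) = 93*(-3 - 3) = 93*(-6) = -558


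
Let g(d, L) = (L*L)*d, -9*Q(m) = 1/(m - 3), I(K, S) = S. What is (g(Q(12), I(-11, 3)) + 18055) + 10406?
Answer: 256148/9 ≈ 28461.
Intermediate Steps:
Q(m) = -1/(9*(-3 + m)) (Q(m) = -1/(9*(m - 3)) = -1/(9*(-3 + m)))
g(d, L) = d*L**2 (g(d, L) = L**2*d = d*L**2)
(g(Q(12), I(-11, 3)) + 18055) + 10406 = (-1/(-27 + 9*12)*3**2 + 18055) + 10406 = (-1/(-27 + 108)*9 + 18055) + 10406 = (-1/81*9 + 18055) + 10406 = (-1/9 + 18055) + 10406 = 162494/9 + 10406 = 256148/9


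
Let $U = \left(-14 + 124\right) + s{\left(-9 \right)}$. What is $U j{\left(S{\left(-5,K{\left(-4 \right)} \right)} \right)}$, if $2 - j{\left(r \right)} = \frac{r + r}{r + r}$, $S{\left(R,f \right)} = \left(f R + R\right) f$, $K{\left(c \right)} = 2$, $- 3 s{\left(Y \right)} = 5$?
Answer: $\frac{325}{3} \approx 108.33$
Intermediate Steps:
$s{\left(Y \right)} = - \frac{5}{3}$ ($s{\left(Y \right)} = \left(- \frac{1}{3}\right) 5 = - \frac{5}{3}$)
$S{\left(R,f \right)} = f \left(R + R f\right)$ ($S{\left(R,f \right)} = \left(R f + R\right) f = \left(R + R f\right) f = f \left(R + R f\right)$)
$j{\left(r \right)} = 1$ ($j{\left(r \right)} = 2 - \frac{r + r}{r + r} = 2 - \frac{2 r}{2 r} = 2 - 2 r \frac{1}{2 r} = 2 - 1 = 1$)
$U = \frac{325}{3}$ ($U = \left(-14 + 124\right) - \frac{5}{3} = 110 - \frac{5}{3} = \frac{325}{3} \approx 108.33$)
$U j{\left(S{\left(-5,K{\left(-4 \right)} \right)} \right)} = \frac{325}{3} \cdot 1 = \frac{325}{3}$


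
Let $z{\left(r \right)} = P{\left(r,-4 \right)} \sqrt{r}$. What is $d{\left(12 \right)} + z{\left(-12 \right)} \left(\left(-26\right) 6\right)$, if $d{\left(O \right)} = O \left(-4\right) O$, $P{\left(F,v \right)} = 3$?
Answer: $-576 - 936 i \sqrt{3} \approx -576.0 - 1621.2 i$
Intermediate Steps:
$d{\left(O \right)} = - 4 O^{2}$ ($d{\left(O \right)} = - 4 O O = - 4 O^{2}$)
$z{\left(r \right)} = 3 \sqrt{r}$
$d{\left(12 \right)} + z{\left(-12 \right)} \left(\left(-26\right) 6\right) = - 4 \cdot 12^{2} + 3 \sqrt{-12} \left(\left(-26\right) 6\right) = \left(-4\right) 144 + 3 \cdot 2 i \sqrt{3} \left(-156\right) = -576 + 6 i \sqrt{3} \left(-156\right) = -576 - 936 i \sqrt{3}$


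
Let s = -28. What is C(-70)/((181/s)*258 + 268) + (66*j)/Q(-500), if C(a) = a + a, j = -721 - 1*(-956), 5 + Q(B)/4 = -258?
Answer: -150943775/10308022 ≈ -14.643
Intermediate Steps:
Q(B) = -1052 (Q(B) = -20 + 4*(-258) = -20 - 1032 = -1052)
j = 235 (j = -721 + 956 = 235)
C(a) = 2*a
C(-70)/((181/s)*258 + 268) + (66*j)/Q(-500) = (2*(-70))/((181/(-28))*258 + 268) + (66*235)/(-1052) = -140/((181*(-1/28))*258 + 268) + 15510*(-1/1052) = -140/(-181/28*258 + 268) - 7755/526 = -140/(-23349/14 + 268) - 7755/526 = -140/(-19597/14) - 7755/526 = -140*(-14/19597) - 7755/526 = 1960/19597 - 7755/526 = -150943775/10308022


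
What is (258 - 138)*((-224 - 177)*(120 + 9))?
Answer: -6207480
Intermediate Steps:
(258 - 138)*((-224 - 177)*(120 + 9)) = 120*(-401*129) = 120*(-51729) = -6207480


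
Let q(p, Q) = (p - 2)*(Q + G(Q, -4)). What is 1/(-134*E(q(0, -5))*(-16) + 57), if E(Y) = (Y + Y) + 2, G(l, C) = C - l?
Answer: 1/38649 ≈ 2.5874e-5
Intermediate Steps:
q(p, Q) = 8 - 4*p (q(p, Q) = (p - 2)*(Q + (-4 - Q)) = (-2 + p)*(-4) = 8 - 4*p)
E(Y) = 2 + 2*Y (E(Y) = 2*Y + 2 = 2 + 2*Y)
1/(-134*E(q(0, -5))*(-16) + 57) = 1/(-134*(2 + 2*(8 - 4*0))*(-16) + 57) = 1/(-134*(2 + 2*(8 + 0))*(-16) + 57) = 1/(-134*(2 + 2*8)*(-16) + 57) = 1/(-134*(2 + 16)*(-16) + 57) = 1/(-2412*(-16) + 57) = 1/(-134*(-288) + 57) = 1/(38592 + 57) = 1/38649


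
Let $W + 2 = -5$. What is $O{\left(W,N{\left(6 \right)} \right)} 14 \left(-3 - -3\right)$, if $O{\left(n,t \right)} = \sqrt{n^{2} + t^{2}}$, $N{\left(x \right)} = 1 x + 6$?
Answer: $0$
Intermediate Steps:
$N{\left(x \right)} = 6 + x$ ($N{\left(x \right)} = x + 6 = 6 + x$)
$W = -7$ ($W = -2 - 5 = -7$)
$O{\left(W,N{\left(6 \right)} \right)} 14 \left(-3 - -3\right) = \sqrt{\left(-7\right)^{2} + \left(6 + 6\right)^{2}} \cdot 14 \left(-3 - -3\right) = \sqrt{49 + 12^{2}} \cdot 14 \left(-3 + 3\right) = \sqrt{49 + 144} \cdot 14 \cdot 0 = \sqrt{193} \cdot 14 \cdot 0 = 14 \sqrt{193} \cdot 0 = 0$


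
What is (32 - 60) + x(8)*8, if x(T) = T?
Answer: 36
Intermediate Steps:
(32 - 60) + x(8)*8 = (32 - 60) + 8*8 = -28 + 64 = 36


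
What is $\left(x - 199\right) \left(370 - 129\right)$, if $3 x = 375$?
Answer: $-17834$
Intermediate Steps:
$x = 125$ ($x = \frac{1}{3} \cdot 375 = 125$)
$\left(x - 199\right) \left(370 - 129\right) = \left(125 - 199\right) \left(370 - 129\right) = \left(-74\right) 241 = -17834$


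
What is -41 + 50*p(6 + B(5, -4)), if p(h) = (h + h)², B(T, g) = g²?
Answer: 96759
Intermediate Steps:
p(h) = 4*h² (p(h) = (2*h)² = 4*h²)
-41 + 50*p(6 + B(5, -4)) = -41 + 50*(4*(6 + (-4)²)²) = -41 + 50*(4*(6 + 16)²) = -41 + 50*(4*22²) = -41 + 50*(4*484) = -41 + 50*1936 = -41 + 96800 = 96759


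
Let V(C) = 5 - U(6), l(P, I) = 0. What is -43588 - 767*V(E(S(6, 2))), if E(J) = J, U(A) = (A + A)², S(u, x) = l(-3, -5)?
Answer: 63025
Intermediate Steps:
S(u, x) = 0
U(A) = 4*A² (U(A) = (2*A)² = 4*A²)
V(C) = -139 (V(C) = 5 - 4*6² = 5 - 4*36 = 5 - 1*144 = 5 - 144 = -139)
-43588 - 767*V(E(S(6, 2))) = -43588 - 767*(-139) = -43588 - 1*(-106613) = -43588 + 106613 = 63025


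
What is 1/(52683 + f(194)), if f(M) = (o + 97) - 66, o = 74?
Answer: 1/52788 ≈ 1.8944e-5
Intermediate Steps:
f(M) = 105 (f(M) = (74 + 97) - 66 = 171 - 66 = 105)
1/(52683 + f(194)) = 1/(52683 + 105) = 1/52788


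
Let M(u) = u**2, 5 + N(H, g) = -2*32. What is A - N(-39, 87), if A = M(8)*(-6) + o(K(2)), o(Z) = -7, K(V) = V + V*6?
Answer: -322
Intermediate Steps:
N(H, g) = -69 (N(H, g) = -5 - 2*32 = -5 - 64 = -69)
K(V) = 7*V (K(V) = V + 6*V = 7*V)
A = -391 (A = 8**2*(-6) - 7 = 64*(-6) - 7 = -384 - 7 = -391)
A - N(-39, 87) = -391 - 1*(-69) = -391 + 69 = -322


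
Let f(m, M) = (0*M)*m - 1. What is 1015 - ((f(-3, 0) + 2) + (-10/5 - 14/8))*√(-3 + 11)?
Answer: 1015 + 11*√2/2 ≈ 1022.8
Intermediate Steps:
f(m, M) = -1 (f(m, M) = 0*m - 1 = 0 - 1 = -1)
1015 - ((f(-3, 0) + 2) + (-10/5 - 14/8))*√(-3 + 11) = 1015 - ((-1 + 2) + (-10/5 - 14/8))*√(-3 + 11) = 1015 - (1 + (-10*⅕ - 14*⅛))*√8 = 1015 - (1 + (-2 - 7/4))*2*√2 = 1015 - (1 - 15/4)*2*√2 = 1015 - (-11)*2*√2/4 = 1015 - (-11)*√2/2 = 1015 + 11*√2/2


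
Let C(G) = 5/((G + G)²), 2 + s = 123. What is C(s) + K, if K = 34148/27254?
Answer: 999989871/798051628 ≈ 1.2530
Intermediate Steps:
s = 121 (s = -2 + 123 = 121)
C(G) = 5/(4*G²) (C(G) = 5/((2*G)²) = 5/((4*G²)) = 5*(1/(4*G²)) = 5/(4*G²))
K = 17074/13627 (K = 34148*(1/27254) = 17074/13627 ≈ 1.2530)
C(s) + K = (5/4)/121² + 17074/13627 = (5/4)*(1/14641) + 17074/13627 = 5/58564 + 17074/13627 = 999989871/798051628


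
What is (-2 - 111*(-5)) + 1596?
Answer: 2149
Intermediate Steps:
(-2 - 111*(-5)) + 1596 = (-2 + 555) + 1596 = 553 + 1596 = 2149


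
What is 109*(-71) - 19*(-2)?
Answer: -7701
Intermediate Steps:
109*(-71) - 19*(-2) = -7739 + 38 = -7701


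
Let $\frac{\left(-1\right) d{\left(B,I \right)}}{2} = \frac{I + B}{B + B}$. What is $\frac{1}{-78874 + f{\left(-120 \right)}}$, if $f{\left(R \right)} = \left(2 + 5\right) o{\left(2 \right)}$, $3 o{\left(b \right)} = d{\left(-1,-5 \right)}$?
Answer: $- \frac{1}{78888} \approx -1.2676 \cdot 10^{-5}$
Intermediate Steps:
$d{\left(B,I \right)} = - \frac{B + I}{B}$ ($d{\left(B,I \right)} = - 2 \frac{I + B}{B + B} = - 2 \frac{B + I}{2 B} = - \frac{B + I}{B}$)
$o{\left(b \right)} = -2$ ($o{\left(b \right)} = \frac{\frac{1}{-1} \left(\left(-1\right) \left(-1\right) - -5\right)}{3} = \frac{\left(-1\right) \left(1 + 5\right)}{3} = \frac{\left(-1\right) 6}{3} = \frac{1}{3} \left(-6\right) = -2$)
$f{\left(R \right)} = -14$ ($f{\left(R \right)} = \left(2 + 5\right) \left(-2\right) = 7 \left(-2\right) = -14$)
$\frac{1}{-78874 + f{\left(-120 \right)}} = \frac{1}{-78874 - 14} = \frac{1}{-78888} = - \frac{1}{78888}$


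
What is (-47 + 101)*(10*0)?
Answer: 0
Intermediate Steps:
(-47 + 101)*(10*0) = 54*0 = 0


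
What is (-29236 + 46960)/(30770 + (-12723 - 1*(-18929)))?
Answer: 4431/9244 ≈ 0.47934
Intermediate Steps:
(-29236 + 46960)/(30770 + (-12723 - 1*(-18929))) = 17724/(30770 + (-12723 + 18929)) = 17724/(30770 + 6206) = 17724/36976 = 17724*(1/36976) = 4431/9244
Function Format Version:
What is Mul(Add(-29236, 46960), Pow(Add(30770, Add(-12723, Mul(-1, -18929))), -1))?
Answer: Rational(4431, 9244) ≈ 0.47934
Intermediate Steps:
Mul(Add(-29236, 46960), Pow(Add(30770, Add(-12723, Mul(-1, -18929))), -1)) = Mul(17724, Pow(Add(30770, Add(-12723, 18929)), -1)) = Mul(17724, Pow(Add(30770, 6206), -1)) = Mul(17724, Pow(36976, -1)) = Mul(17724, Rational(1, 36976)) = Rational(4431, 9244)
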